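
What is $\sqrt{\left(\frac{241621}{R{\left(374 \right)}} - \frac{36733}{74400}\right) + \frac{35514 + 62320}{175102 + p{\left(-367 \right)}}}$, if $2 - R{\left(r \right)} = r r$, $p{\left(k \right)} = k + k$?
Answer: $\frac{i \sqrt{3336248714250405577305822}}{1417642572360} \approx 1.2884 i$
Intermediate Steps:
$p{\left(k \right)} = 2 k$
$R{\left(r \right)} = 2 - r^{2}$ ($R{\left(r \right)} = 2 - r r = 2 - r^{2}$)
$\sqrt{\left(\frac{241621}{R{\left(374 \right)}} - \frac{36733}{74400}\right) + \frac{35514 + 62320}{175102 + p{\left(-367 \right)}}} = \sqrt{\left(\frac{241621}{2 - 374^{2}} - \frac{36733}{74400}\right) + \frac{35514 + 62320}{175102 + 2 \left(-367\right)}} = \sqrt{\left(\frac{241621}{2 - 139876} - \frac{36733}{74400}\right) + \frac{97834}{175102 - 734}} = \sqrt{\left(\frac{241621}{2 - 139876} - \frac{36733}{74400}\right) + \frac{97834}{174368}} = \sqrt{\left(\frac{241621}{-139874} - \frac{36733}{74400}\right) + 97834 \cdot \frac{1}{174368}} = \sqrt{\left(241621 \left(- \frac{1}{139874}\right) - \frac{36733}{74400}\right) + \frac{48917}{87184}} = \sqrt{\left(- \frac{241621}{139874} - \frac{36733}{74400}\right) + \frac{48917}{87184}} = \sqrt{- \frac{11557297021}{5203312800} + \frac{48917}{87184}} = \sqrt{- \frac{47067558202579}{28352851447200}} = \frac{i \sqrt{3336248714250405577305822}}{1417642572360}$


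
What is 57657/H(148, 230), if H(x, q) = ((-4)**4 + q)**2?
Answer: 19219/78732 ≈ 0.24411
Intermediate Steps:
H(x, q) = (256 + q)**2
57657/H(148, 230) = 57657/((256 + 230)**2) = 57657/(486**2) = 57657/236196 = 57657*(1/236196) = 19219/78732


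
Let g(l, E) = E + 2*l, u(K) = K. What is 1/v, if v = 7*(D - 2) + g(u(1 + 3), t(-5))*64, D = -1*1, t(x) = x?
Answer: 1/171 ≈ 0.0058480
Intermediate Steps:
D = -1
v = 171 (v = 7*(-1 - 2) + (-5 + 2*(1 + 3))*64 = 7*(-3) + (-5 + 2*4)*64 = -21 + (-5 + 8)*64 = -21 + 3*64 = -21 + 192 = 171)
1/v = 1/171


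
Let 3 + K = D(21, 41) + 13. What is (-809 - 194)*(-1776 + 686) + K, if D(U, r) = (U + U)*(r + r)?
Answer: 1096724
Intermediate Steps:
D(U, r) = 4*U*r (D(U, r) = (2*U)*(2*r) = 4*U*r)
K = 3454 (K = -3 + (4*21*41 + 13) = -3 + (3444 + 13) = -3 + 3457 = 3454)
(-809 - 194)*(-1776 + 686) + K = (-809 - 194)*(-1776 + 686) + 3454 = -1003*(-1090) + 3454 = 1093270 + 3454 = 1096724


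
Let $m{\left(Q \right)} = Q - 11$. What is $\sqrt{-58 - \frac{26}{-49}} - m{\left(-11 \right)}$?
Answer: $22 + \frac{16 i \sqrt{11}}{7} \approx 22.0 + 7.5809 i$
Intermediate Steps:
$m{\left(Q \right)} = -11 + Q$ ($m{\left(Q \right)} = Q - 11 = -11 + Q$)
$\sqrt{-58 - \frac{26}{-49}} - m{\left(-11 \right)} = \sqrt{-58 - \frac{26}{-49}} - \left(-11 - 11\right) = \sqrt{-58 - - \frac{26}{49}} - -22 = \sqrt{-58 + \frac{26}{49}} + 22 = \sqrt{- \frac{2816}{49}} + 22 = \frac{16 i \sqrt{11}}{7} + 22 = 22 + \frac{16 i \sqrt{11}}{7}$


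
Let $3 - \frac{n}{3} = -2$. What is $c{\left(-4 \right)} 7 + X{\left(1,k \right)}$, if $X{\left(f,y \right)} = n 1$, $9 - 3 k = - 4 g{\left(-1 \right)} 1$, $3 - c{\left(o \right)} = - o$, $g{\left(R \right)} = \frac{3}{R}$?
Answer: $8$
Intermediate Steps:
$n = 15$ ($n = 9 - -6 = 9 + 6 = 15$)
$c{\left(o \right)} = 3 + o$ ($c{\left(o \right)} = 3 - - o = 3 + o$)
$k = -1$ ($k = 3 - \frac{- 4 \frac{3}{-1} \cdot 1}{3} = 3 - \frac{- 4 \cdot 3 \left(-1\right) 1}{3} = 3 - \frac{\left(-4\right) \left(-3\right) 1}{3} = 3 - \frac{12 \cdot 1}{3} = 3 - 4 = -1$)
$X{\left(f,y \right)} = 15$ ($X{\left(f,y \right)} = 15 \cdot 1 = 15$)
$c{\left(-4 \right)} 7 + X{\left(1,k \right)} = \left(3 - 4\right) 7 + 15 = \left(-1\right) 7 + 15 = -7 + 15 = 8$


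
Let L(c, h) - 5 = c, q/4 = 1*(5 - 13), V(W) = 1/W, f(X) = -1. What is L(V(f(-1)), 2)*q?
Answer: -128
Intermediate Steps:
V(W) = 1/W
q = -32 (q = 4*(1*(5 - 13)) = 4*(1*(-8)) = 4*(-8) = -32)
L(c, h) = 5 + c
L(V(f(-1)), 2)*q = (5 + 1/(-1))*(-32) = (5 - 1)*(-32) = 4*(-32) = -128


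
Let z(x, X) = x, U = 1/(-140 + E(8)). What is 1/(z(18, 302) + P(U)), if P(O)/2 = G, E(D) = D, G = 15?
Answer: 1/48 ≈ 0.020833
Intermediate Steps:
U = -1/132 (U = 1/(-140 + 8) = 1/(-132) = -1/132 ≈ -0.0075758)
P(O) = 30 (P(O) = 2*15 = 30)
1/(z(18, 302) + P(U)) = 1/(18 + 30) = 1/48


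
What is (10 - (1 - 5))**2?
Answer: 196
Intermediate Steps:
(10 - (1 - 5))**2 = (10 - 1*(-4))**2 = (10 + 4)**2 = 14**2 = 196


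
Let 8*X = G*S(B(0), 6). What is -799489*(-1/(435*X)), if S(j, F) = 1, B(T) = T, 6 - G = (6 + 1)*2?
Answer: -799489/435 ≈ -1837.9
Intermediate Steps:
G = -8 (G = 6 - (6 + 1)*2 = 6 - 7*2 = 6 - 1*14 = 6 - 14 = -8)
X = -1 (X = (-8*1)/8 = (⅛)*(-8) = -1)
-799489*(-1/(435*X)) = -799489/(-1*(-87)*5) = -799489/(87*5) = -799489/435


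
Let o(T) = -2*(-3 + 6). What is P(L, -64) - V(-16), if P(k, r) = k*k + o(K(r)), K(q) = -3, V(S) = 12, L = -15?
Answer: 207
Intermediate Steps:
o(T) = -6 (o(T) = -2*3 = -6)
P(k, r) = -6 + k**2 (P(k, r) = k*k - 6 = k**2 - 6 = -6 + k**2)
P(L, -64) - V(-16) = (-6 + (-15)**2) - 1*12 = (-6 + 225) - 12 = 219 - 12 = 207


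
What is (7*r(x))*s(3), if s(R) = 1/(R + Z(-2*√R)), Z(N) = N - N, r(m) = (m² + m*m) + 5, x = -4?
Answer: 259/3 ≈ 86.333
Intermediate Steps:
r(m) = 5 + 2*m² (r(m) = (m² + m²) + 5 = 2*m² + 5 = 5 + 2*m²)
Z(N) = 0
s(R) = 1/R (s(R) = 1/(R + 0) = 1/R)
(7*r(x))*s(3) = (7*(5 + 2*(-4)²))/3 = (7*(5 + 2*16))*(⅓) = (7*(5 + 32))*(⅓) = (7*37)*(⅓) = 259*(⅓) = 259/3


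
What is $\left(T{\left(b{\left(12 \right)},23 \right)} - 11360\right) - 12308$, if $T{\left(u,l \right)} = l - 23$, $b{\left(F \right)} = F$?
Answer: $-23668$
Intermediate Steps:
$T{\left(u,l \right)} = -23 + l$ ($T{\left(u,l \right)} = l - 23 = -23 + l$)
$\left(T{\left(b{\left(12 \right)},23 \right)} - 11360\right) - 12308 = \left(\left(-23 + 23\right) - 11360\right) - 12308 = \left(0 - 11360\right) - 12308 = -11360 - 12308 = -23668$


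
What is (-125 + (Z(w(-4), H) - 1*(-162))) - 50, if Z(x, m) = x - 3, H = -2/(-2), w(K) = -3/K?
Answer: -61/4 ≈ -15.250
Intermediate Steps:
H = 1 (H = -2*(-1/2) = 1)
Z(x, m) = -3 + x
(-125 + (Z(w(-4), H) - 1*(-162))) - 50 = (-125 + ((-3 - 3/(-4)) - 1*(-162))) - 50 = (-125 + ((-3 - 3*(-1/4)) + 162)) - 50 = (-125 + ((-3 + 3/4) + 162)) - 50 = (-125 + (-9/4 + 162)) - 50 = (-125 + 639/4) - 50 = 139/4 - 50 = -61/4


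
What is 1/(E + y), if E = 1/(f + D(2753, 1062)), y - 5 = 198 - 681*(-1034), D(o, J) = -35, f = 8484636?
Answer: 8484601/5976188106558 ≈ 1.4197e-6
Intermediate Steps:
y = 704357 (y = 5 + (198 - 681*(-1034)) = 5 + (198 + 704154) = 5 + 704352 = 704357)
E = 1/8484601 (E = 1/(8484636 - 35) = 1/8484601 ≈ 1.1786e-7)
1/(E + y) = 1/(1/8484601 + 704357) = 1/(5976188106558/8484601) = 8484601/5976188106558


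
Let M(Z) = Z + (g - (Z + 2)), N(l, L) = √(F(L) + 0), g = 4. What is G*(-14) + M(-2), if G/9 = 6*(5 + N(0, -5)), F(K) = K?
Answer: -3778 - 756*I*√5 ≈ -3778.0 - 1690.5*I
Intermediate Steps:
N(l, L) = √L (N(l, L) = √(L + 0) = √L)
G = 270 + 54*I*√5 (G = 9*(6*(5 + √(-5))) = 9*(6*(5 + I*√5)) = 9*(30 + 6*I*√5) = 270 + 54*I*√5 ≈ 270.0 + 120.75*I)
M(Z) = 2 (M(Z) = Z + (4 - (Z + 2)) = Z + (4 - (2 + Z)) = Z + (4 + (-2 - Z)) = Z + (2 - Z) = 2)
G*(-14) + M(-2) = (270 + 54*I*√5)*(-14) + 2 = (-3780 - 756*I*√5) + 2 = -3778 - 756*I*√5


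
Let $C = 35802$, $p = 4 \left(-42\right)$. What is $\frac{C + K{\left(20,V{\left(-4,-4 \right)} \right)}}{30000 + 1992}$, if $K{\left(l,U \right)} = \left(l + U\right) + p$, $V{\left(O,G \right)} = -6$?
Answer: $\frac{4456}{3999} \approx 1.1143$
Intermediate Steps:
$p = -168$
$K{\left(l,U \right)} = -168 + U + l$ ($K{\left(l,U \right)} = \left(l + U\right) - 168 = \left(U + l\right) - 168 = -168 + U + l$)
$\frac{C + K{\left(20,V{\left(-4,-4 \right)} \right)}}{30000 + 1992} = \frac{35802 - 154}{30000 + 1992} = \frac{35802 - 154}{31992} = 35648 \cdot \frac{1}{31992} = \frac{4456}{3999}$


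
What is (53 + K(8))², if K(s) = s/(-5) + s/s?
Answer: 68644/25 ≈ 2745.8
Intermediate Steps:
K(s) = 1 - s/5 (K(s) = s*(-⅕) + 1 = -s/5 + 1 = 1 - s/5)
(53 + K(8))² = (53 + (1 - ⅕*8))² = (53 + (1 - 8/5))² = (53 - ⅗)² = (262/5)² = 68644/25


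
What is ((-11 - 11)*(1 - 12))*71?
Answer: 17182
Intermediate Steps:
((-11 - 11)*(1 - 12))*71 = -22*(-11)*71 = 242*71 = 17182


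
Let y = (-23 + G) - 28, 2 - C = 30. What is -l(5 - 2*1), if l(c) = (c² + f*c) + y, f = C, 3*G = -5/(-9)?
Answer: 3397/27 ≈ 125.81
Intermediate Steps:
G = 5/27 (G = (-5/(-9))/3 = (-5*(-⅑))/3 = (⅓)*(5/9) = 5/27 ≈ 0.18519)
C = -28 (C = 2 - 1*30 = 2 - 30 = -28)
y = -1372/27 (y = (-23 + 5/27) - 28 = -616/27 - 28 = -1372/27 ≈ -50.815)
f = -28
l(c) = -1372/27 + c² - 28*c (l(c) = (c² - 28*c) - 1372/27 = -1372/27 + c² - 28*c)
-l(5 - 2*1) = -(-1372/27 + (5 - 2*1)² - 28*(5 - 2*1)) = -(-1372/27 + (5 - 2)² - 28*(5 - 2)) = -(-1372/27 + 3² - 28*3) = -(-1372/27 + 9 - 84) = -1*(-3397/27) = 3397/27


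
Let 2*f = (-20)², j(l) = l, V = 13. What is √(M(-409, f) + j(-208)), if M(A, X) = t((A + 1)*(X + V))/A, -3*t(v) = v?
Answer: 2*I*√11660590/409 ≈ 16.698*I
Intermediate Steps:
t(v) = -v/3
f = 200 (f = (½)*(-20)² = (½)*400 = 200)
M(A, X) = -(1 + A)*(13 + X)/(3*A) (M(A, X) = (-(A + 1)*(X + 13)/3)/A = (-(1 + A)*(13 + X)/3)/A = -(1 + A)*(13 + X)/(3*A))
√(M(-409, f) + j(-208)) = √((⅓)*(-13 - 1*200 - 13*(-409) - 1*(-409)*200)/(-409) - 208) = √((⅓)*(-1/409)*(-13 - 200 + 5317 + 81800) - 208) = √((⅓)*(-1/409)*86904 - 208) = √(-28968/409 - 208) = √(-114040/409) = 2*I*√11660590/409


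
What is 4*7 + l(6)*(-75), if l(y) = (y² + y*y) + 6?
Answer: -5822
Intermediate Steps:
l(y) = 6 + 2*y² (l(y) = (y² + y²) + 6 = 2*y² + 6 = 6 + 2*y²)
4*7 + l(6)*(-75) = 4*7 + (6 + 2*6²)*(-75) = 28 + (6 + 2*36)*(-75) = 28 + (6 + 72)*(-75) = 28 + 78*(-75) = 28 - 5850 = -5822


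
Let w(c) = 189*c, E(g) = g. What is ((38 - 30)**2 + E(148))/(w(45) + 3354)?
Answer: 212/11859 ≈ 0.017877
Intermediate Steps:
((38 - 30)**2 + E(148))/(w(45) + 3354) = ((38 - 30)**2 + 148)/(189*45 + 3354) = (8**2 + 148)/(8505 + 3354) = (64 + 148)/11859 = 212*(1/11859) = 212/11859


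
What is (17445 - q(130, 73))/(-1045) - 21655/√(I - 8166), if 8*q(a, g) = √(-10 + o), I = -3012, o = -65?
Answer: -3489/209 + I*√3/1672 + 21655*I*√138/1242 ≈ -16.694 + 204.82*I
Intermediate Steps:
q(a, g) = 5*I*√3/8 (q(a, g) = √(-10 - 65)/8 = √(-75)/8 = (5*I*√3)/8 = 5*I*√3/8)
(17445 - q(130, 73))/(-1045) - 21655/√(I - 8166) = (17445 - 5*I*√3/8)/(-1045) - 21655/√(-3012 - 8166) = (17445 - 5*I*√3/8)*(-1/1045) - 21655*(-I*√138/1242) = (-3489/209 + I*√3/1672) - 21655*(-I*√138/1242) = (-3489/209 + I*√3/1672) - (-21655)*I*√138/1242 = (-3489/209 + I*√3/1672) + 21655*I*√138/1242 = -3489/209 + I*√3/1672 + 21655*I*√138/1242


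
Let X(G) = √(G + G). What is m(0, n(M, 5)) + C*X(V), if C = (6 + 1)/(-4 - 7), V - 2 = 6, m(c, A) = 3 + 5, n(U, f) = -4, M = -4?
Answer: 60/11 ≈ 5.4545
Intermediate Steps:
m(c, A) = 8
V = 8 (V = 2 + 6 = 8)
C = -7/11 (C = 7/(-11) = 7*(-1/11) = -7/11 ≈ -0.63636)
X(G) = √2*√G (X(G) = √(2*G) = √2*√G)
m(0, n(M, 5)) + C*X(V) = 8 - 7*√2*√8/11 = 8 - 7*√2*2*√2/11 = 8 - 7/11*4 = 8 - 28/11 = 60/11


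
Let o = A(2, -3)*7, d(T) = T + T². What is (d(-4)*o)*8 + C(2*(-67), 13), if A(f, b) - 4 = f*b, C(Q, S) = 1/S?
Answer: -17471/13 ≈ -1343.9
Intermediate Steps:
A(f, b) = 4 + b*f (A(f, b) = 4 + f*b = 4 + b*f)
o = -14 (o = (4 - 3*2)*7 = (4 - 6)*7 = -2*7 = -14)
(d(-4)*o)*8 + C(2*(-67), 13) = (-4*(1 - 4)*(-14))*8 + 1/13 = (-4*(-3)*(-14))*8 + 1/13 = (12*(-14))*8 + 1/13 = -168*8 + 1/13 = -1344 + 1/13 = -17471/13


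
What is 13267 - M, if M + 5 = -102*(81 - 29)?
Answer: 18576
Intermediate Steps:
M = -5309 (M = -5 - 102*(81 - 29) = -5 - 102*52 = -5 - 5304 = -5309)
13267 - M = 13267 - 1*(-5309) = 13267 + 5309 = 18576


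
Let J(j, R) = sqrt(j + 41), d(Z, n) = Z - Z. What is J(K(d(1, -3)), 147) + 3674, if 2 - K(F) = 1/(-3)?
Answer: 3674 + sqrt(390)/3 ≈ 3680.6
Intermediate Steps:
d(Z, n) = 0
K(F) = 7/3 (K(F) = 2 - 1/(-3) = 2 - 1*(-1/3) = 2 + 1/3 = 7/3)
J(j, R) = sqrt(41 + j)
J(K(d(1, -3)), 147) + 3674 = sqrt(41 + 7/3) + 3674 = sqrt(130/3) + 3674 = sqrt(390)/3 + 3674 = 3674 + sqrt(390)/3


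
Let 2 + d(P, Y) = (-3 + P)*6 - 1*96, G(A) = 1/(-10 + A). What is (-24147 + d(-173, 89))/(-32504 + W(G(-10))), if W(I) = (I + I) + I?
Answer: 506020/650083 ≈ 0.77839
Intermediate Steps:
W(I) = 3*I (W(I) = 2*I + I = 3*I)
d(P, Y) = -116 + 6*P (d(P, Y) = -2 + ((-3 + P)*6 - 1*96) = -2 + ((-18 + 6*P) - 96) = -2 + (-114 + 6*P) = -116 + 6*P)
(-24147 + d(-173, 89))/(-32504 + W(G(-10))) = (-24147 + (-116 + 6*(-173)))/(-32504 + 3/(-10 - 10)) = (-24147 + (-116 - 1038))/(-32504 + 3/(-20)) = (-24147 - 1154)/(-32504 + 3*(-1/20)) = -25301/(-32504 - 3/20) = -25301/(-650083/20) = -25301*(-20/650083) = 506020/650083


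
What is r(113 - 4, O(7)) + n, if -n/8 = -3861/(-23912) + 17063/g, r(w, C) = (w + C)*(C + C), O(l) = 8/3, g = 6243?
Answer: 32043440203/55980981 ≈ 572.40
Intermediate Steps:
O(l) = 8/3 (O(l) = 8*(⅓) = 8/3)
r(w, C) = 2*C*(C + w) (r(w, C) = (C + w)*(2*C) = 2*C*(C + w))
n = -432114679/18660327 (n = -8*(-3861/(-23912) + 17063/6243) = -8*(-3861*(-1/23912) + 17063*(1/6243)) = -8*(3861/23912 + 17063/6243) = -8*432114679/149282616 = -432114679/18660327 ≈ -23.157)
r(113 - 4, O(7)) + n = 2*(8/3)*(8/3 + (113 - 4)) - 432114679/18660327 = 2*(8/3)*(8/3 + 109) - 432114679/18660327 = 2*(8/3)*(335/3) - 432114679/18660327 = 5360/9 - 432114679/18660327 = 32043440203/55980981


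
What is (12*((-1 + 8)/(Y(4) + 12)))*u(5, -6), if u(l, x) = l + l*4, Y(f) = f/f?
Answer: 2100/13 ≈ 161.54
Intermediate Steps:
Y(f) = 1
u(l, x) = 5*l (u(l, x) = l + 4*l = 5*l)
(12*((-1 + 8)/(Y(4) + 12)))*u(5, -6) = (12*((-1 + 8)/(1 + 12)))*(5*5) = (12*(7/13))*25 = (84/13)*25 = 2100/13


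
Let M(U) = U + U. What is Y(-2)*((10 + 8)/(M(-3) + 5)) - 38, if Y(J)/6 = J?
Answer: 178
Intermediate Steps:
M(U) = 2*U
Y(J) = 6*J
Y(-2)*((10 + 8)/(M(-3) + 5)) - 38 = (6*(-2))*((10 + 8)/(2*(-3) + 5)) - 38 = -216/(-6 + 5) - 38 = -216/(-1) - 38 = -216*(-1) - 38 = -12*(-18) - 38 = 216 - 38 = 178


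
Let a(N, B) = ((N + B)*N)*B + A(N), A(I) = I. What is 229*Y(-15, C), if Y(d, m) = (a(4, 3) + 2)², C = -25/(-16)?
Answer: 1854900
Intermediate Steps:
a(N, B) = N + B*N*(B + N) (a(N, B) = ((N + B)*N)*B + N = ((B + N)*N)*B + N = (N*(B + N))*B + N = B*N*(B + N) + N = N + B*N*(B + N))
C = 25/16 (C = -25*(-1/16) = 25/16 ≈ 1.5625)
Y(d, m) = 8100 (Y(d, m) = (4*(1 + 3² + 3*4) + 2)² = (4*(1 + 9 + 12) + 2)² = (4*22 + 2)² = (88 + 2)² = 90² = 8100)
229*Y(-15, C) = 229*8100 = 1854900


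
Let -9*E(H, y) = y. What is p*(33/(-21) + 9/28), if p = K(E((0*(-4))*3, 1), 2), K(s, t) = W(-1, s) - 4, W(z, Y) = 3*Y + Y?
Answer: 50/9 ≈ 5.5556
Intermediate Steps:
E(H, y) = -y/9
W(z, Y) = 4*Y
K(s, t) = -4 + 4*s (K(s, t) = 4*s - 4 = -4 + 4*s)
p = -40/9 (p = -4 + 4*(-⅑*1) = -4 + 4*(-⅑) = -4 - 4/9 = -40/9 ≈ -4.4444)
p*(33/(-21) + 9/28) = -40*(33/(-21) + 9/28)/9 = -40*(33*(-1/21) + 9*(1/28))/9 = -40*(-11/7 + 9/28)/9 = -40/9*(-5/4) = 50/9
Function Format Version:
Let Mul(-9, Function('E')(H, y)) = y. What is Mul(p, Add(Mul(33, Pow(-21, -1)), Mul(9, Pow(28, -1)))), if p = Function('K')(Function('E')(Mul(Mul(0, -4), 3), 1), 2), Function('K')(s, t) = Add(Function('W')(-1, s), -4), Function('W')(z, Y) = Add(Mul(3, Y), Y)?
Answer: Rational(50, 9) ≈ 5.5556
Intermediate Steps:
Function('E')(H, y) = Mul(Rational(-1, 9), y)
Function('W')(z, Y) = Mul(4, Y)
Function('K')(s, t) = Add(-4, Mul(4, s)) (Function('K')(s, t) = Add(Mul(4, s), -4) = Add(-4, Mul(4, s)))
p = Rational(-40, 9) (p = Add(-4, Mul(4, Mul(Rational(-1, 9), 1))) = Add(-4, Mul(4, Rational(-1, 9))) = Add(-4, Rational(-4, 9)) = Rational(-40, 9) ≈ -4.4444)
Mul(p, Add(Mul(33, Pow(-21, -1)), Mul(9, Pow(28, -1)))) = Mul(Rational(-40, 9), Add(Mul(33, Pow(-21, -1)), Mul(9, Pow(28, -1)))) = Mul(Rational(-40, 9), Add(Mul(33, Rational(-1, 21)), Mul(9, Rational(1, 28)))) = Mul(Rational(-40, 9), Add(Rational(-11, 7), Rational(9, 28))) = Mul(Rational(-40, 9), Rational(-5, 4)) = Rational(50, 9)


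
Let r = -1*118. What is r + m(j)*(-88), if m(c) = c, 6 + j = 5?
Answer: -30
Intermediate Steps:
j = -1 (j = -6 + 5 = -1)
r = -118
r + m(j)*(-88) = -118 - 1*(-88) = -118 + 88 = -30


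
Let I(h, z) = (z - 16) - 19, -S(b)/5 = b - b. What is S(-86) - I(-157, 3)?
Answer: 32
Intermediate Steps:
S(b) = 0 (S(b) = -5*(b - b) = -5*0 = 0)
I(h, z) = -35 + z (I(h, z) = (-16 + z) - 19 = -35 + z)
S(-86) - I(-157, 3) = 0 - (-35 + 3) = 0 - 1*(-32) = 0 + 32 = 32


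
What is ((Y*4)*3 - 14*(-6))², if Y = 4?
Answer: 17424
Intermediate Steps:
((Y*4)*3 - 14*(-6))² = ((4*4)*3 - 14*(-6))² = (16*3 + 84)² = (48 + 84)² = 132² = 17424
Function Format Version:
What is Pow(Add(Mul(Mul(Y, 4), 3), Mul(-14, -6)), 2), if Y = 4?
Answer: 17424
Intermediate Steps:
Pow(Add(Mul(Mul(Y, 4), 3), Mul(-14, -6)), 2) = Pow(Add(Mul(Mul(4, 4), 3), Mul(-14, -6)), 2) = Pow(Add(Mul(16, 3), 84), 2) = Pow(Add(48, 84), 2) = Pow(132, 2) = 17424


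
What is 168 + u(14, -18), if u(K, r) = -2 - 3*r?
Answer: 220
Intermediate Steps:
168 + u(14, -18) = 168 + (-2 - 3*(-18)) = 168 + (-2 + 54) = 168 + 52 = 220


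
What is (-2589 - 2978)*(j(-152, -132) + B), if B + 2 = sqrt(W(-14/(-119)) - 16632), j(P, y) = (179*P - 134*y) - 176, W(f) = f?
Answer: 53988766 - 5567*I*sqrt(4806614)/17 ≈ 5.3989e+7 - 7.1795e+5*I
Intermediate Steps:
j(P, y) = -176 - 134*y + 179*P (j(P, y) = (-134*y + 179*P) - 176 = -176 - 134*y + 179*P)
B = -2 + I*sqrt(4806614)/17 (B = -2 + sqrt(-14/(-119) - 16632) = -2 + sqrt(-14*(-1/119) - 16632) = -2 + sqrt(2/17 - 16632) = -2 + sqrt(-282742/17) = -2 + I*sqrt(4806614)/17 ≈ -2.0 + 128.96*I)
(-2589 - 2978)*(j(-152, -132) + B) = (-2589 - 2978)*((-176 - 134*(-132) + 179*(-152)) + (-2 + I*sqrt(4806614)/17)) = -5567*((-176 + 17688 - 27208) + (-2 + I*sqrt(4806614)/17)) = -5567*(-9696 + (-2 + I*sqrt(4806614)/17)) = -5567*(-9698 + I*sqrt(4806614)/17) = 53988766 - 5567*I*sqrt(4806614)/17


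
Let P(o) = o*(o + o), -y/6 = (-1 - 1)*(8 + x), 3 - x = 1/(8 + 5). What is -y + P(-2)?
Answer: -1600/13 ≈ -123.08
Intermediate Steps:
x = 38/13 (x = 3 - 1/(8 + 5) = 3 - 1/13 = 38/13 ≈ 2.9231)
y = 1704/13 (y = -6*(-1 - 1)*(8 + 38/13) = -(-12)*142/13 = -6*(-284/13) = 1704/13 ≈ 131.08)
P(o) = 2*o² (P(o) = o*(2*o) = 2*o²)
-y + P(-2) = -1*1704/13 + 2*(-2)² = -1704/13 + 2*4 = -1704/13 + 8 = -1600/13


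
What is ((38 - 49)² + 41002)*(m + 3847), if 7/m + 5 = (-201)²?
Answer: 6390654799537/40396 ≈ 1.5820e+8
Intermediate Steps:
m = 7/40396 (m = 7/(-5 + (-201)²) = 7/(-5 + 40401) = 7/40396 ≈ 0.00017328)
((38 - 49)² + 41002)*(m + 3847) = ((38 - 49)² + 41002)*(7/40396 + 3847) = ((-11)² + 41002)*(155403419/40396) = (121 + 41002)*(155403419/40396) = 41123*(155403419/40396) = 6390654799537/40396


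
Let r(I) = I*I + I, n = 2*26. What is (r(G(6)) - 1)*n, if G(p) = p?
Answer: 2132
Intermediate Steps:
n = 52
r(I) = I + I² (r(I) = I² + I = I + I²)
(r(G(6)) - 1)*n = (6*(1 + 6) - 1)*52 = (6*7 - 1)*52 = (42 - 1)*52 = 41*52 = 2132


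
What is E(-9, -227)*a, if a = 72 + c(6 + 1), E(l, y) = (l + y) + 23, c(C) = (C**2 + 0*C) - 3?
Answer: -25134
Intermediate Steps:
c(C) = -3 + C**2 (c(C) = (C**2 + 0) - 3 = C**2 - 3 = -3 + C**2)
E(l, y) = 23 + l + y
a = 118 (a = 72 + (-3 + (6 + 1)**2) = 72 + (-3 + 7**2) = 72 + (-3 + 49) = 72 + 46 = 118)
E(-9, -227)*a = (23 - 9 - 227)*118 = -213*118 = -25134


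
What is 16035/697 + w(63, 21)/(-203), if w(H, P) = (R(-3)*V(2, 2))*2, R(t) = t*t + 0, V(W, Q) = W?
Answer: 3230013/141491 ≈ 22.828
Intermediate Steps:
R(t) = t² (R(t) = t² + 0 = t²)
w(H, P) = 36 (w(H, P) = ((-3)²*2)*2 = (9*2)*2 = 18*2 = 36)
16035/697 + w(63, 21)/(-203) = 16035/697 + 36/(-203) = 16035*(1/697) + 36*(-1/203) = 16035/697 - 36/203 = 3230013/141491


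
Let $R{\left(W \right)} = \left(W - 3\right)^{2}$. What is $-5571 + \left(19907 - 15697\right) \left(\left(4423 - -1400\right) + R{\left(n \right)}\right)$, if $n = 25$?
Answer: $26546899$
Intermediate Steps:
$R{\left(W \right)} = \left(-3 + W\right)^{2}$
$-5571 + \left(19907 - 15697\right) \left(\left(4423 - -1400\right) + R{\left(n \right)}\right) = -5571 + \left(19907 - 15697\right) \left(\left(4423 - -1400\right) + \left(-3 + 25\right)^{2}\right) = -5571 + 4210 \left(\left(4423 + 1400\right) + 22^{2}\right) = -5571 + 4210 \left(5823 + 484\right) = -5571 + 4210 \cdot 6307 = -5571 + 26552470 = 26546899$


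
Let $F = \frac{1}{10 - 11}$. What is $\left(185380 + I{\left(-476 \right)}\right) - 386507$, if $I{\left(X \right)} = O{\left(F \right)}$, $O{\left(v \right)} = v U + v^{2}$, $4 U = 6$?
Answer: $- \frac{402255}{2} \approx -2.0113 \cdot 10^{5}$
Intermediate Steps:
$U = \frac{3}{2}$ ($U = \frac{1}{4} \cdot 6 = \frac{3}{2} \approx 1.5$)
$F = -1$ ($F = \frac{1}{-1} = -1$)
$O{\left(v \right)} = v^{2} + \frac{3 v}{2}$ ($O{\left(v \right)} = v \frac{3}{2} + v^{2} = \frac{3 v}{2} + v^{2} = v^{2} + \frac{3 v}{2}$)
$I{\left(X \right)} = - \frac{1}{2}$ ($I{\left(X \right)} = \frac{1}{2} \left(-1\right) \left(3 + 2 \left(-1\right)\right) = \frac{1}{2} \left(-1\right) \left(3 - 2\right) = \frac{1}{2} \left(-1\right) 1 = - \frac{1}{2}$)
$\left(185380 + I{\left(-476 \right)}\right) - 386507 = \left(185380 - \frac{1}{2}\right) - 386507 = \frac{370759}{2} - 386507 = - \frac{402255}{2}$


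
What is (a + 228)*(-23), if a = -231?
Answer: 69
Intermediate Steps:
(a + 228)*(-23) = (-231 + 228)*(-23) = -3*(-23) = 69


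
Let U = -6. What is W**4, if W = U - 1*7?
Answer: 28561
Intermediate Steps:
W = -13 (W = -6 - 1*7 = -6 - 7 = -13)
W**4 = (-13)**4 = 28561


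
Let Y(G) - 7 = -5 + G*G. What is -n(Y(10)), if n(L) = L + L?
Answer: -204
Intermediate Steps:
Y(G) = 2 + G**2 (Y(G) = 7 + (-5 + G*G) = 7 + (-5 + G**2) = 2 + G**2)
n(L) = 2*L
-n(Y(10)) = -2*(2 + 10**2) = -2*(2 + 100) = -2*102 = -1*204 = -204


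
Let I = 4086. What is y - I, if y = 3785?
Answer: -301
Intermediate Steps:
y - I = 3785 - 1*4086 = 3785 - 4086 = -301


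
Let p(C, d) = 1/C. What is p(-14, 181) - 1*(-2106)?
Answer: 29483/14 ≈ 2105.9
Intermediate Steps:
p(-14, 181) - 1*(-2106) = 1/(-14) - 1*(-2106) = -1/14 + 2106 = 29483/14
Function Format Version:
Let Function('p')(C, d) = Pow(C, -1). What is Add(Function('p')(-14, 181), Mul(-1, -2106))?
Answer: Rational(29483, 14) ≈ 2105.9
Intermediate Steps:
Add(Function('p')(-14, 181), Mul(-1, -2106)) = Add(Pow(-14, -1), Mul(-1, -2106)) = Add(Rational(-1, 14), 2106) = Rational(29483, 14)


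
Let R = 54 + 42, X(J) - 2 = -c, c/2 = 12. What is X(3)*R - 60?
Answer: -2172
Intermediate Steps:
c = 24 (c = 2*12 = 24)
X(J) = -22 (X(J) = 2 - 1*24 = 2 - 24 = -22)
R = 96
X(3)*R - 60 = -22*96 - 60 = -2112 - 60 = -2172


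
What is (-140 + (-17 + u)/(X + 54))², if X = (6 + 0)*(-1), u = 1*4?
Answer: 45333289/2304 ≈ 19676.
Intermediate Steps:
u = 4
X = -6 (X = 6*(-1) = -6)
(-140 + (-17 + u)/(X + 54))² = (-140 + (-17 + 4)/(-6 + 54))² = (-140 - 13/48)² = (-6733/48)² = 45333289/2304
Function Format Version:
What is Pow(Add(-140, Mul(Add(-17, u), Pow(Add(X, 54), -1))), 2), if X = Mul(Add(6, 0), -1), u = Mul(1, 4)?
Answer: Rational(45333289, 2304) ≈ 19676.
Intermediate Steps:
u = 4
X = -6 (X = Mul(6, -1) = -6)
Pow(Add(-140, Mul(Add(-17, u), Pow(Add(X, 54), -1))), 2) = Pow(Add(-140, Mul(Add(-17, 4), Pow(Add(-6, 54), -1))), 2) = Pow(Add(-140, Mul(-13, Pow(48, -1))), 2) = Pow(Add(-140, Mul(-13, Rational(1, 48))), 2) = Pow(Add(-140, Rational(-13, 48)), 2) = Pow(Rational(-6733, 48), 2) = Rational(45333289, 2304)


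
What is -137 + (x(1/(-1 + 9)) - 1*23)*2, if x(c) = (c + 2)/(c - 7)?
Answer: -10099/55 ≈ -183.62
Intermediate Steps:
x(c) = (2 + c)/(-7 + c)
-137 + (x(1/(-1 + 9)) - 1*23)*2 = -137 + ((2 + 1/(-1 + 9))/(-7 + 1/(-1 + 9)) - 1*23)*2 = -137 + ((2 + 1/8)/(-7 + 1/8) - 23)*2 = -137 + ((17/8)/(-55/8) - 23)*2 = -137 + (-8/55*17/8 - 23)*2 = -137 + (-17/55 - 23)*2 = -137 - 1282/55*2 = -137 - 2564/55 = -10099/55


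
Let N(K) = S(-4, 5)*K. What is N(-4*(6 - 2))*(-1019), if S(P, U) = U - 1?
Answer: 65216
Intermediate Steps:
S(P, U) = -1 + U
N(K) = 4*K (N(K) = (-1 + 5)*K = 4*K)
N(-4*(6 - 2))*(-1019) = (4*(-4*(6 - 2)))*(-1019) = (4*(-4*4))*(-1019) = (4*(-16))*(-1019) = -64*(-1019) = 65216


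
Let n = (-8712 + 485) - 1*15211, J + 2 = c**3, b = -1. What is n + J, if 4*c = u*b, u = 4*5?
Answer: -23565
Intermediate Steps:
u = 20
c = -5 (c = (20*(-1))/4 = (1/4)*(-20) = -5)
J = -127 (J = -2 + (-5)**3 = -2 - 125 = -127)
n = -23438 (n = -8227 - 15211 = -23438)
n + J = -23438 - 127 = -23565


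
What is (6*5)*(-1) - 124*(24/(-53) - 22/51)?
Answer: 215270/2703 ≈ 79.641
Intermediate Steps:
(6*5)*(-1) - 124*(24/(-53) - 22/51) = 30*(-1) - 124*(24*(-1/53) - 22*1/51) = -30 - 124*(-24/53 - 22/51) = -30 - 124*(-2390/2703) = -30 + 296360/2703 = 215270/2703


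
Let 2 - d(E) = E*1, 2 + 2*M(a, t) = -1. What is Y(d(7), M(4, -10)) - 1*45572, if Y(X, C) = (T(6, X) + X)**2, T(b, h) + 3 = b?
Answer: -45568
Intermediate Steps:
M(a, t) = -3/2 (M(a, t) = -1 + (1/2)*(-1) = -1 - 1/2 = -3/2)
d(E) = 2 - E
T(b, h) = -3 + b
Y(X, C) = (3 + X)**2 (Y(X, C) = ((-3 + 6) + X)**2 = (3 + X)**2)
Y(d(7), M(4, -10)) - 1*45572 = (3 + (2 - 1*7))**2 - 1*45572 = (3 + (2 - 7))**2 - 45572 = (3 - 5)**2 - 45572 = (-2)**2 - 45572 = 4 - 45572 = -45568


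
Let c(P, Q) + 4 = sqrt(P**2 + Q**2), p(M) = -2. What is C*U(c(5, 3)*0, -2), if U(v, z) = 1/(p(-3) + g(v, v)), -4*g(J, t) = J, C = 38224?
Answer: -19112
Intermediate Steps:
g(J, t) = -J/4
c(P, Q) = -4 + sqrt(P**2 + Q**2)
U(v, z) = 1/(-2 - v/4)
C*U(c(5, 3)*0, -2) = 38224*(-4/(8 + (-4 + sqrt(5**2 + 3**2))*0)) = 38224*(-4/(8 + (-4 + sqrt(25 + 9))*0)) = 38224*(-4/(8 + (-4 + sqrt(34))*0)) = 38224*(-4/(8 + 0)) = 38224*(-4/8) = 38224*(-4*1/8) = 38224*(-1/2) = -19112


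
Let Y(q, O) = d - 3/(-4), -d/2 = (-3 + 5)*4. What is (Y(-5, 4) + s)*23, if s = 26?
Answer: 989/4 ≈ 247.25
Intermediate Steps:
d = -16 (d = -2*(-3 + 5)*4 = -4*4 = -2*8 = -16)
Y(q, O) = -61/4 (Y(q, O) = -16 - 3/(-4) = -16 - 3*(-¼) = -16 + ¾ = -61/4)
(Y(-5, 4) + s)*23 = (-61/4 + 26)*23 = (43/4)*23 = 989/4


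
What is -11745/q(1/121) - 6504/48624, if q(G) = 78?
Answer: -1984709/13169 ≈ -150.71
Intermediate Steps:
-11745/q(1/121) - 6504/48624 = -11745/78 - 6504/48624 = -11745*1/78 - 6504*1/48624 = -3915/26 - 271/2026 = -1984709/13169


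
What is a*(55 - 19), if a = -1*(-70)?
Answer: 2520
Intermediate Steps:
a = 70
a*(55 - 19) = 70*(55 - 19) = 70*36 = 2520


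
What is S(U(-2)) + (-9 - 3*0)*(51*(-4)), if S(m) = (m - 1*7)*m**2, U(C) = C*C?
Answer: 1788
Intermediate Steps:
U(C) = C**2
S(m) = m**2*(-7 + m) (S(m) = (m - 7)*m**2 = (-7 + m)*m**2 = m**2*(-7 + m))
S(U(-2)) + (-9 - 3*0)*(51*(-4)) = ((-2)**2)**2*(-7 + (-2)**2) + (-9 - 3*0)*(51*(-4)) = 4**2*(-7 + 4) + (-9 + 0)*(-204) = 16*(-3) - 9*(-204) = -48 + 1836 = 1788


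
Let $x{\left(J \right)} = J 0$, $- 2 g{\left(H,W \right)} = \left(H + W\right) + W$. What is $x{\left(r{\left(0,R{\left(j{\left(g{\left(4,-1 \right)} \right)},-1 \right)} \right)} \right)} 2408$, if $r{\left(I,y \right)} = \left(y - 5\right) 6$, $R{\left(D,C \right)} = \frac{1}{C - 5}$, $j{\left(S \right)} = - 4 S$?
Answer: $0$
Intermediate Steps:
$g{\left(H,W \right)} = - W - \frac{H}{2}$ ($g{\left(H,W \right)} = - \frac{\left(H + W\right) + W}{2} = - \frac{H + 2 W}{2} = - W - \frac{H}{2}$)
$R{\left(D,C \right)} = \frac{1}{-5 + C}$
$r{\left(I,y \right)} = -30 + 6 y$ ($r{\left(I,y \right)} = \left(-5 + y\right) 6 = -30 + 6 y$)
$x{\left(J \right)} = 0$
$x{\left(r{\left(0,R{\left(j{\left(g{\left(4,-1 \right)} \right)},-1 \right)} \right)} \right)} 2408 = 0 \cdot 2408 = 0$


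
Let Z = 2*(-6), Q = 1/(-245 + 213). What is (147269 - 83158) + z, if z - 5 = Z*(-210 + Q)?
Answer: 533091/8 ≈ 66636.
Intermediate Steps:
Q = -1/32 (Q = 1/(-32) = -1/32 ≈ -0.031250)
Z = -12
z = 20203/8 (z = 5 - 12*(-210 - 1/32) = 5 - 12*(-6721/32) = 5 + 20163/8 = 20203/8 ≈ 2525.4)
(147269 - 83158) + z = (147269 - 83158) + 20203/8 = 64111 + 20203/8 = 533091/8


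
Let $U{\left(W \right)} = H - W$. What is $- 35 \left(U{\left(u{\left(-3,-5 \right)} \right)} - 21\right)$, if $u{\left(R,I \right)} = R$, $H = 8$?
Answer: $350$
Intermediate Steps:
$U{\left(W \right)} = 8 - W$
$- 35 \left(U{\left(u{\left(-3,-5 \right)} \right)} - 21\right) = - 35 \left(\left(8 - -3\right) - 21\right) = - 35 \left(\left(8 + 3\right) - 21\right) = - 35 \left(11 - 21\right) = \left(-35\right) \left(-10\right) = 350$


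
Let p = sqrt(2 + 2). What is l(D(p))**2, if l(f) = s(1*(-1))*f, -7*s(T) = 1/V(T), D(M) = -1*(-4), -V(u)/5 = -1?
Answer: 16/1225 ≈ 0.013061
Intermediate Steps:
V(u) = 5 (V(u) = -5*(-1) = 5)
p = 2 (p = sqrt(4) = 2)
D(M) = 4
s(T) = -1/35 (s(T) = -1/7/5 = -1/7*1/5 = -1/35)
l(f) = -f/35
l(D(p))**2 = (-1/35*4)**2 = (-4/35)**2 = 16/1225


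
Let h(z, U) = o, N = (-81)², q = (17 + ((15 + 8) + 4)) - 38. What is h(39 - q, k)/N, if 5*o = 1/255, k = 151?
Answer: 1/8365275 ≈ 1.1954e-7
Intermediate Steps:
q = 6 (q = (17 + (23 + 4)) - 38 = (17 + 27) - 38 = 44 - 38 = 6)
o = 1/1275 (o = (⅕)/255 = (⅕)*(1/255) = 1/1275 ≈ 0.00078431)
N = 6561
h(z, U) = 1/1275
h(39 - q, k)/N = (1/1275)/6561 = (1/1275)*(1/6561) = 1/8365275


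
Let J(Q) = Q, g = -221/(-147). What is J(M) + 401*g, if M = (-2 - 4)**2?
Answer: 93913/147 ≈ 638.86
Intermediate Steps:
M = 36 (M = (-6)**2 = 36)
g = 221/147 (g = -221*(-1/147) = 221/147 ≈ 1.5034)
J(M) + 401*g = 36 + 401*(221/147) = 36 + 88621/147 = 93913/147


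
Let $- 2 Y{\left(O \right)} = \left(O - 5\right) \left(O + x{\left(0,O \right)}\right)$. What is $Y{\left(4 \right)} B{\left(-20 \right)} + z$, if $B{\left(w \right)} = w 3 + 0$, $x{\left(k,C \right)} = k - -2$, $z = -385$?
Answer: $-565$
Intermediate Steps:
$x{\left(k,C \right)} = 2 + k$ ($x{\left(k,C \right)} = k + 2 = 2 + k$)
$B{\left(w \right)} = 3 w$ ($B{\left(w \right)} = 3 w + 0 = 3 w$)
$Y{\left(O \right)} = - \frac{\left(-5 + O\right) \left(2 + O\right)}{2}$ ($Y{\left(O \right)} = - \frac{\left(O - 5\right) \left(O + \left(2 + 0\right)\right)}{2} = - \frac{\left(-5 + O\right) \left(O + 2\right)}{2} = - \frac{\left(-5 + O\right) \left(2 + O\right)}{2}$)
$Y{\left(4 \right)} B{\left(-20 \right)} + z = \left(5 - \frac{4^{2}}{2} + \frac{3}{2} \cdot 4\right) 3 \left(-20\right) - 385 = \left(5 - 8 + 6\right) \left(-60\right) - 385 = 3 \left(-60\right) - 385 = -180 - 385 = -565$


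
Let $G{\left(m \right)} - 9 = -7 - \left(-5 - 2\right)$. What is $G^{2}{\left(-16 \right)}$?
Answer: $81$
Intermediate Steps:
$G{\left(m \right)} = 9$ ($G{\left(m \right)} = 9 - \left(2 - 2\right) = 9 - 0 = 9 + \left(-7 + 7\right) = 9 + 0 = 9$)
$G^{2}{\left(-16 \right)} = 9^{2} = 81$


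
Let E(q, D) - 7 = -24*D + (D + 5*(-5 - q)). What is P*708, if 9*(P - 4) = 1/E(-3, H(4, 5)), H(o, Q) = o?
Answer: 806884/285 ≈ 2831.2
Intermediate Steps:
E(q, D) = -18 - 23*D - 5*q (E(q, D) = 7 + (-24*D + (D + 5*(-5 - q))) = 7 + (-24*D + (D + (-25 - 5*q))) = 7 + (-24*D + (-25 + D - 5*q)) = 7 + (-25 - 23*D - 5*q) = -18 - 23*D - 5*q)
P = 3419/855 (P = 4 + 1/(9*(-18 - 23*4 - 5*(-3))) = 4 + 1/(9*(-18 - 92 + 15)) = 4 + (⅑)/(-95) = 4 + (⅑)*(-1/95) = 4 - 1/855 = 3419/855 ≈ 3.9988)
P*708 = (3419/855)*708 = 806884/285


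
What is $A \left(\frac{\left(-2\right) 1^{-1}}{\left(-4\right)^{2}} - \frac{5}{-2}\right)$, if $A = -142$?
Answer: $- \frac{1349}{4} \approx -337.25$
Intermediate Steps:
$A \left(\frac{\left(-2\right) 1^{-1}}{\left(-4\right)^{2}} - \frac{5}{-2}\right) = - 142 \left(\frac{\left(-2\right) 1^{-1}}{\left(-4\right)^{2}} - \frac{5}{-2}\right) = - 142 \left(\frac{\left(-2\right) 1}{16} - - \frac{5}{2}\right) = - 142 \left(\left(-2\right) \frac{1}{16} + \frac{5}{2}\right) = - 142 \left(- \frac{1}{8} + \frac{5}{2}\right) = \left(-142\right) \frac{19}{8} = - \frac{1349}{4}$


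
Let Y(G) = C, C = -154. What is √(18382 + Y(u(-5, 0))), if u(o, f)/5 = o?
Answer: 14*√93 ≈ 135.01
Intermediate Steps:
u(o, f) = 5*o
Y(G) = -154
√(18382 + Y(u(-5, 0))) = √(18382 - 154) = √18228 = 14*√93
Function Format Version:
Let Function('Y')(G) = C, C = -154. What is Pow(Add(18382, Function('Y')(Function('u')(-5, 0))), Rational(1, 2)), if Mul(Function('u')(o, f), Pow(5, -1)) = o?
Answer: Mul(14, Pow(93, Rational(1, 2))) ≈ 135.01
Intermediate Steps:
Function('u')(o, f) = Mul(5, o)
Function('Y')(G) = -154
Pow(Add(18382, Function('Y')(Function('u')(-5, 0))), Rational(1, 2)) = Pow(Add(18382, -154), Rational(1, 2)) = Pow(18228, Rational(1, 2)) = Mul(14, Pow(93, Rational(1, 2)))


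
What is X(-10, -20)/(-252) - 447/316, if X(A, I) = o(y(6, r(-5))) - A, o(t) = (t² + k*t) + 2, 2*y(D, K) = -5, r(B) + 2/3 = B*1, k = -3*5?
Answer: -130261/79632 ≈ -1.6358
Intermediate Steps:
k = -15
r(B) = -⅔ + B (r(B) = -⅔ + B*1 = -⅔ + B)
y(D, K) = -5/2 (y(D, K) = (½)*(-5) = -5/2)
o(t) = 2 + t² - 15*t (o(t) = (t² - 15*t) + 2 = 2 + t² - 15*t)
X(A, I) = 183/4 - A (X(A, I) = (2 + (-5/2)² - 15*(-5/2)) - A = (2 + 25/4 + 75/2) - A = 183/4 - A)
X(-10, -20)/(-252) - 447/316 = (183/4 - 1*(-10))/(-252) - 447/316 = (183/4 + 10)*(-1/252) - 447*1/316 = (223/4)*(-1/252) - 447/316 = -223/1008 - 447/316 = -130261/79632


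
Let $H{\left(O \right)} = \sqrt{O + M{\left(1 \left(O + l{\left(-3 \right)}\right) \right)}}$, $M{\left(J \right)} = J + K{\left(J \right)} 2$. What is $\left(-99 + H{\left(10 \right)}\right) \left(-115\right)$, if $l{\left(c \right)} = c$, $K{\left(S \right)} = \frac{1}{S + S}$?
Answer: $11385 - \frac{230 \sqrt{210}}{7} \approx 10909.0$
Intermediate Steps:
$K{\left(S \right)} = \frac{1}{2 S}$
$M{\left(J \right)} = J + \frac{1}{J}$ ($M{\left(J \right)} = J + \frac{1}{2 J} 2 = J + \frac{1}{J}$)
$H{\left(O \right)} = \sqrt{-3 + \frac{1}{-3 + O} + 2 O}$ ($H{\left(O \right)} = \sqrt{O + \left(1 \left(O - 3\right) + \frac{1}{1 \left(O - 3\right)}\right)} = \sqrt{O + \left(1 \left(-3 + O\right) + \frac{1}{1 \left(-3 + O\right)}\right)} = \sqrt{O + \left(\left(-3 + O\right) + \frac{1}{-3 + O}\right)} = \sqrt{O + \left(-3 + O + \frac{1}{-3 + O}\right)} = \sqrt{-3 + \frac{1}{-3 + O} + 2 O}$)
$\left(-99 + H{\left(10 \right)}\right) \left(-115\right) = \left(-99 + \sqrt{\frac{10 - 90 + 2 \cdot 10^{2}}{-3 + 10}}\right) \left(-115\right) = \left(-99 + \sqrt{\frac{10 - 90 + 2 \cdot 100}{7}}\right) \left(-115\right) = \left(-99 + \sqrt{\frac{10 - 90 + 200}{7}}\right) \left(-115\right) = \left(-99 + \sqrt{\frac{1}{7} \cdot 120}\right) \left(-115\right) = \left(-99 + \sqrt{\frac{120}{7}}\right) \left(-115\right) = \left(-99 + \frac{2 \sqrt{210}}{7}\right) \left(-115\right) = 11385 - \frac{230 \sqrt{210}}{7}$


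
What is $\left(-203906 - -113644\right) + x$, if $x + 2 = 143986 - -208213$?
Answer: $261935$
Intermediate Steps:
$x = 352197$ ($x = -2 + \left(143986 - -208213\right) = -2 + \left(143986 + 208213\right) = -2 + 352199 = 352197$)
$\left(-203906 - -113644\right) + x = \left(-203906 - -113644\right) + 352197 = \left(-203906 + 113644\right) + 352197 = -90262 + 352197 = 261935$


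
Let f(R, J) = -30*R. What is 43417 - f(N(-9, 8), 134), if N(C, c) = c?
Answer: 43657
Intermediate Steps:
43417 - f(N(-9, 8), 134) = 43417 - (-30)*8 = 43417 - 1*(-240) = 43417 + 240 = 43657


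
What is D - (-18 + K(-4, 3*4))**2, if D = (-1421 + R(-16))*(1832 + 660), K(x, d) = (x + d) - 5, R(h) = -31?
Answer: -3618609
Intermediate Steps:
K(x, d) = -5 + d + x (K(x, d) = (d + x) - 5 = -5 + d + x)
D = -3618384 (D = (-1421 - 31)*(1832 + 660) = -1452*2492 = -3618384)
D - (-18 + K(-4, 3*4))**2 = -3618384 - (-18 + (-5 + 3*4 - 4))**2 = -3618384 - (-18 + (-5 + 12 - 4))**2 = -3618384 - (-18 + 3)**2 = -3618384 - 1*(-15)**2 = -3618384 - 1*225 = -3618384 - 225 = -3618609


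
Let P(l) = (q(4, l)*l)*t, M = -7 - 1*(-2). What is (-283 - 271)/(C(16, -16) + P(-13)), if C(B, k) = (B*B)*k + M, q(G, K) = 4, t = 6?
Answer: 554/4413 ≈ 0.12554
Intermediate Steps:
M = -5 (M = -7 + 2 = -5)
C(B, k) = -5 + k*B² (C(B, k) = (B*B)*k - 5 = B²*k - 5 = k*B² - 5 = -5 + k*B²)
P(l) = 24*l (P(l) = (4*l)*6 = 24*l)
(-283 - 271)/(C(16, -16) + P(-13)) = (-283 - 271)/((-5 - 16*16²) + 24*(-13)) = -554/((-5 - 16*256) - 312) = -554/((-5 - 4096) - 312) = -554/(-4101 - 312) = -554/(-4413) = -554*(-1/4413) = 554/4413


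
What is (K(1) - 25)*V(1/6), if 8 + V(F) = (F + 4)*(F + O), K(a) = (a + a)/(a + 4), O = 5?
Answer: -19967/60 ≈ -332.78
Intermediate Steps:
K(a) = 2*a/(4 + a) (K(a) = (2*a)/(4 + a) = 2*a/(4 + a))
V(F) = -8 + (4 + F)*(5 + F) (V(F) = -8 + (F + 4)*(F + 5) = -8 + (4 + F)*(5 + F))
(K(1) - 25)*V(1/6) = (2*1/(4 + 1) - 25)*(12 + (1/6)² + 9/6) = (2*1/5 - 25)*(12 + (⅙)² + 9*(⅙)) = (2*1*(⅕) - 25)*(12 + 1/36 + 3/2) = (⅖ - 25)*(487/36) = -123/5*487/36 = -19967/60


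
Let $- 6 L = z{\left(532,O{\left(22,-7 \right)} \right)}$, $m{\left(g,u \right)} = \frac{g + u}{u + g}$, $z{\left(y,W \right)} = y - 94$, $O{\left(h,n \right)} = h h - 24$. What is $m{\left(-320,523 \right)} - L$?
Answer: $74$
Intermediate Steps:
$O{\left(h,n \right)} = -24 + h^{2}$ ($O{\left(h,n \right)} = h^{2} - 24 = -24 + h^{2}$)
$z{\left(y,W \right)} = -94 + y$
$m{\left(g,u \right)} = 1$ ($m{\left(g,u \right)} = \frac{g + u}{g + u} = 1$)
$L = -73$ ($L = - \frac{-94 + 532}{6} = \left(- \frac{1}{6}\right) 438 = -73$)
$m{\left(-320,523 \right)} - L = 1 - -73 = 1 + 73 = 74$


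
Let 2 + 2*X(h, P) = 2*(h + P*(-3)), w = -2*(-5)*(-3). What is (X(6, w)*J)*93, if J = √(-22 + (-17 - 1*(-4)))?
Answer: 8835*I*√35 ≈ 52269.0*I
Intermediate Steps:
w = -30 (w = 10*(-3) = -30)
X(h, P) = -1 + h - 3*P (X(h, P) = -1 + (2*(h + P*(-3)))/2 = -1 + (2*(h - 3*P))/2 = -1 + (-6*P + 2*h)/2 = -1 + (h - 3*P) = -1 + h - 3*P)
J = I*√35 (J = √(-22 + (-17 + 4)) = √(-22 - 13) = √(-35) = I*√35 ≈ 5.9161*I)
(X(6, w)*J)*93 = ((-1 + 6 - 3*(-30))*(I*√35))*93 = ((-1 + 6 + 90)*(I*√35))*93 = (95*(I*√35))*93 = (95*I*√35)*93 = 8835*I*√35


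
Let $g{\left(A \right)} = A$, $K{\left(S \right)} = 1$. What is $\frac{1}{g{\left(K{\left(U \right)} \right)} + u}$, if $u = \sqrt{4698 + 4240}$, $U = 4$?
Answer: $- \frac{1}{8937} + \frac{\sqrt{8938}}{8937} \approx 0.010467$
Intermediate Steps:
$u = \sqrt{8938} \approx 94.541$
$\frac{1}{g{\left(K{\left(U \right)} \right)} + u} = \frac{1}{1 + \sqrt{8938}}$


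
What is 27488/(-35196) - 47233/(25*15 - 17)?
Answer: -418063343/3150042 ≈ -132.72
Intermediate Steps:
27488/(-35196) - 47233/(25*15 - 17) = 27488*(-1/35196) - 47233/(375 - 17) = -6872/8799 - 47233/358 = -418063343/3150042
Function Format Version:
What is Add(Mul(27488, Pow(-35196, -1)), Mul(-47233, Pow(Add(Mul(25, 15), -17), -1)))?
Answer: Rational(-418063343, 3150042) ≈ -132.72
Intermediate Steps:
Add(Mul(27488, Pow(-35196, -1)), Mul(-47233, Pow(Add(Mul(25, 15), -17), -1))) = Add(Mul(27488, Rational(-1, 35196)), Mul(-47233, Pow(Add(375, -17), -1))) = Add(Rational(-6872, 8799), Mul(-47233, Pow(358, -1))) = Add(Rational(-6872, 8799), Mul(-47233, Rational(1, 358))) = Add(Rational(-6872, 8799), Rational(-47233, 358)) = Rational(-418063343, 3150042)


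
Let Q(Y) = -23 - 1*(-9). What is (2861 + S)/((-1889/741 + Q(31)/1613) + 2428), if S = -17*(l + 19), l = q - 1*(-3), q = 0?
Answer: 2972544471/2898968393 ≈ 1.0254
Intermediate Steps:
l = 3 (l = 0 - 1*(-3) = 0 + 3 = 3)
Q(Y) = -14 (Q(Y) = -23 + 9 = -14)
S = -374 (S = -17*(3 + 19) = -17*22 = -374)
(2861 + S)/((-1889/741 + Q(31)/1613) + 2428) = (2861 - 374)/((-1889/741 - 14/1613) + 2428) = 2487/((-1889*1/741 - 14*1/1613) + 2428) = 2487/((-1889/741 - 14/1613) + 2428) = 2487/(-3057331/1195233 + 2428) = 2487/(2898968393/1195233) = 2487*(1195233/2898968393) = 2972544471/2898968393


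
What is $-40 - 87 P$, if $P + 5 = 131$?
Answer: $-11002$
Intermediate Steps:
$P = 126$ ($P = -5 + 131 = 126$)
$-40 - 87 P = -40 - 10962 = -11002$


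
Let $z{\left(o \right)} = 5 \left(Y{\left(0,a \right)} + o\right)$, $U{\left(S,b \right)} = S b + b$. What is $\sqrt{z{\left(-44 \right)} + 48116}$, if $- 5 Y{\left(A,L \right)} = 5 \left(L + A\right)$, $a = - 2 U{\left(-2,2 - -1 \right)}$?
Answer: $\sqrt{47866} \approx 218.78$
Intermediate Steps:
$U{\left(S,b \right)} = b + S b$
$a = 6$ ($a = - 2 \left(2 - -1\right) \left(1 - 2\right) = - 2 \left(2 + 1\right) \left(-1\right) = - 2 \cdot 3 \left(-1\right) = \left(-2\right) \left(-3\right) = 6$)
$Y{\left(A,L \right)} = - A - L$ ($Y{\left(A,L \right)} = - \frac{5 \left(L + A\right)}{5} = - \frac{5 \left(A + L\right)}{5} = - \frac{5 A + 5 L}{5} = - A - L$)
$z{\left(o \right)} = -30 + 5 o$ ($z{\left(o \right)} = 5 \left(\left(\left(-1\right) 0 - 6\right) + o\right) = 5 \left(\left(0 - 6\right) + o\right) = 5 \left(-6 + o\right) = -30 + 5 o$)
$\sqrt{z{\left(-44 \right)} + 48116} = \sqrt{\left(-30 + 5 \left(-44\right)\right) + 48116} = \sqrt{\left(-30 - 220\right) + 48116} = \sqrt{-250 + 48116} = \sqrt{47866}$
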